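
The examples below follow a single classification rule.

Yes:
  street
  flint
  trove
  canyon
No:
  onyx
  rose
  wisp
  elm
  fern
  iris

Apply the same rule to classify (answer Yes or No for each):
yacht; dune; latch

Yes, No, Yes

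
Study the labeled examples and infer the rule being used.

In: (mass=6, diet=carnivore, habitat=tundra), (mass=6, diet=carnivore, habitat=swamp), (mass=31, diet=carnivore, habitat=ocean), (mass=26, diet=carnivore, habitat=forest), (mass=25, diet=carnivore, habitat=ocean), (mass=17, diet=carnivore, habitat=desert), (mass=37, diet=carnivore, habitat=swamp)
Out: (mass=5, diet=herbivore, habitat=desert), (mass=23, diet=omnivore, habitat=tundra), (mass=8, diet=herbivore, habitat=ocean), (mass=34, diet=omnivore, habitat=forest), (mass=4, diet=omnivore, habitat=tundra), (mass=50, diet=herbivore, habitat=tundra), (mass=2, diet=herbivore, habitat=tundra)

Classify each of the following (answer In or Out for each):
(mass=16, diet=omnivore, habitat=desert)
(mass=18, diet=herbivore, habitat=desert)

Out, Out

Rule: diet is carnivore. This holds for each 'In' example and fails for each 'Out' one.
Out: (mass=16, diet=omnivore, habitat=desert), since diet is omnivore.
Out: (mass=18, diet=herbivore, habitat=desert), since diet is herbivore.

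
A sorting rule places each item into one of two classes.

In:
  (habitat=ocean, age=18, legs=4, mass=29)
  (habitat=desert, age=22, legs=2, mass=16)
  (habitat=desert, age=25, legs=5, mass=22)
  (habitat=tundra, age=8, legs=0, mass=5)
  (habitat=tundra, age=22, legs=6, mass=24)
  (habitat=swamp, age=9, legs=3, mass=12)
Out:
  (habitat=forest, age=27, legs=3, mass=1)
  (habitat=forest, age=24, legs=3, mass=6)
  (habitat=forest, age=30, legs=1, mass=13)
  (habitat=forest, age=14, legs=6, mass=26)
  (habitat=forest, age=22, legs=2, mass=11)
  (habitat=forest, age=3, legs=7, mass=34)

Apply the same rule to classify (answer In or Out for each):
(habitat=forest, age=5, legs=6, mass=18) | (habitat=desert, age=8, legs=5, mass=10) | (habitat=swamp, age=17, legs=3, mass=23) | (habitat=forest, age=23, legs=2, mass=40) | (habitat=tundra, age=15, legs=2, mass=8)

Out, In, In, Out, In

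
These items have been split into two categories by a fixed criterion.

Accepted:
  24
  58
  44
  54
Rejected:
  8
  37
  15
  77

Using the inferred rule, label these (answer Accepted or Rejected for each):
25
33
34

The classifier is using: even AND at least 15.
25 — 25 is odd, 25 ≥ 15, hence Rejected.
33 — 33 is odd, 33 ≥ 15, hence Rejected.
34 — 34 is even, 34 ≥ 15, hence Accepted.

Rejected, Rejected, Accepted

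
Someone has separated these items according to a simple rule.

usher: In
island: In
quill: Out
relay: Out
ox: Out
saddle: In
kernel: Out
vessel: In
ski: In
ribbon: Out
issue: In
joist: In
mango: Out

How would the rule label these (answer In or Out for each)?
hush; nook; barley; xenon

In, Out, Out, Out

All 'In' examples share one property — contains 's' — and every 'Out' example lacks it.
hush → has 's' → In.
nook → no 's' → Out.
barley → no 's' → Out.
xenon → no 's' → Out.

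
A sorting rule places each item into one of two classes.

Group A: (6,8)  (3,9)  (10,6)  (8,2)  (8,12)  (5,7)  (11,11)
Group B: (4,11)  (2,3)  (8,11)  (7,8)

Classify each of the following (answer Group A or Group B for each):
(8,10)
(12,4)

Looking at the examples, the only property every 'Group A' case has and every 'Group B' case lacks is: sum is even.
(8,10) — 8+10 = 18, hence Group A. (12,4) — 12+4 = 16, hence Group A.

Group A, Group A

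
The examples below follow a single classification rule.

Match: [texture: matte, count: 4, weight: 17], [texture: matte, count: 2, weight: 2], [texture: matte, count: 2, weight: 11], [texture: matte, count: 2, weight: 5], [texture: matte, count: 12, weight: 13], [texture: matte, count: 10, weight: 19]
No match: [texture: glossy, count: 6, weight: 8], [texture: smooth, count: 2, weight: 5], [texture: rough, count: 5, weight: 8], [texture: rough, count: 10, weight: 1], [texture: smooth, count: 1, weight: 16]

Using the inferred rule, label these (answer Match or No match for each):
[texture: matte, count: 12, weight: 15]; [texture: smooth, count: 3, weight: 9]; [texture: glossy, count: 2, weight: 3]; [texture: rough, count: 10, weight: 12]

Match, No match, No match, No match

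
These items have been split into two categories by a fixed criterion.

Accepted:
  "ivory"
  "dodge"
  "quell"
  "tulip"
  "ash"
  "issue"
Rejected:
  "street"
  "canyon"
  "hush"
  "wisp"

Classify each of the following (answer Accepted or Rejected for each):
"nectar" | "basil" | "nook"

Rejected, Accepted, Rejected

The rule appears to be: odd length.
"nectar" — length 6, hence Rejected.
"basil" — length 5, hence Accepted.
"nook" — length 4, hence Rejected.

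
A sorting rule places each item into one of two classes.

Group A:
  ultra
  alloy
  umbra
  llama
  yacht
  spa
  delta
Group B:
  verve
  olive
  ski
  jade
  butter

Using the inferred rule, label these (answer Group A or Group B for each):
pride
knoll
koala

Group B, Group B, Group A

Rule: odd length AND contains 'a'. This holds for each 'Group A' example and fails for each 'Group B' one.
pride → length 5, no 'a' → Group B.
knoll → length 5, no 'a' → Group B.
koala → length 5, has 'a' → Group A.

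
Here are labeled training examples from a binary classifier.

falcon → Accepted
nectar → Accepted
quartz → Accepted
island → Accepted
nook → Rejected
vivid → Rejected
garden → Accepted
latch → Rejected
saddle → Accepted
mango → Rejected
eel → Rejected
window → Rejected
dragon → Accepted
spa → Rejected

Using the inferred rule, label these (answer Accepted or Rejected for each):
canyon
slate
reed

Accepted, Rejected, Rejected

One predicate separates the groups cleanly: even length AND contains 'a'.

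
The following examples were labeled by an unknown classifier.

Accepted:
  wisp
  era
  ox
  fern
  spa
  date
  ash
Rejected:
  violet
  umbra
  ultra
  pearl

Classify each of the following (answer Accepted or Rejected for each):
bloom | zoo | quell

Rejected, Accepted, Rejected

Every 'Accepted' example satisfies: length ≤ 4. None of the 'Rejected' examples do.
Rejected: bloom, since length 5.
Accepted: zoo, since length 3.
Rejected: quell, since length 5.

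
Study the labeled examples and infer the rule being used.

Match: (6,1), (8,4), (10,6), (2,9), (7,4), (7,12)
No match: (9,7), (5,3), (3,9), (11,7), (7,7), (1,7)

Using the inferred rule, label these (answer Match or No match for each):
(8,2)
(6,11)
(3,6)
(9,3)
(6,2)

'Match' ⟺ product is even.

Match, Match, Match, No match, Match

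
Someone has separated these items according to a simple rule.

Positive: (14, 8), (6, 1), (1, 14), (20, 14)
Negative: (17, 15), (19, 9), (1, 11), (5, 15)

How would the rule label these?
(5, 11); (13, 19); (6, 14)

The classifier is using: product is even.
(5, 11) → 5·11 = 55 → Negative. (13, 19) → 13·19 = 247 → Negative. (6, 14) → 6·14 = 84 → Positive.

Negative, Negative, Positive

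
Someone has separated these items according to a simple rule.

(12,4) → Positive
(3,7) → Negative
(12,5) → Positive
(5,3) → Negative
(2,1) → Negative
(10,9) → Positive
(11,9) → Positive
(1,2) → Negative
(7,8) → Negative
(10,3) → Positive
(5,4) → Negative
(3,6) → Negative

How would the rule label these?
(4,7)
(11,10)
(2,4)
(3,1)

The classifier is using: first ≥ 8.

Negative, Positive, Negative, Negative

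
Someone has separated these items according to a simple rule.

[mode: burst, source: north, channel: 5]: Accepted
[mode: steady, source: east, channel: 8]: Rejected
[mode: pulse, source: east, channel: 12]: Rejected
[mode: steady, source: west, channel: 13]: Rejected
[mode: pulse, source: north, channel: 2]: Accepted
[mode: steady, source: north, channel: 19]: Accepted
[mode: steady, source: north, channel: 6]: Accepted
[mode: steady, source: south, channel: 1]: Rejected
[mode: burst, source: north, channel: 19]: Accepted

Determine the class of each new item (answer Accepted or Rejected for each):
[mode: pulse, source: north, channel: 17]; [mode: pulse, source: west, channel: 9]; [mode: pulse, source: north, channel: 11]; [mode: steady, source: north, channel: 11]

Accepted, Rejected, Accepted, Accepted

Every 'Accepted' example satisfies: source is north. None of the 'Rejected' examples do.
Accepted: [mode: pulse, source: north, channel: 17], since source is north. Rejected: [mode: pulse, source: west, channel: 9], since source is west. Accepted: [mode: pulse, source: north, channel: 11], since source is north. Accepted: [mode: steady, source: north, channel: 11], since source is north.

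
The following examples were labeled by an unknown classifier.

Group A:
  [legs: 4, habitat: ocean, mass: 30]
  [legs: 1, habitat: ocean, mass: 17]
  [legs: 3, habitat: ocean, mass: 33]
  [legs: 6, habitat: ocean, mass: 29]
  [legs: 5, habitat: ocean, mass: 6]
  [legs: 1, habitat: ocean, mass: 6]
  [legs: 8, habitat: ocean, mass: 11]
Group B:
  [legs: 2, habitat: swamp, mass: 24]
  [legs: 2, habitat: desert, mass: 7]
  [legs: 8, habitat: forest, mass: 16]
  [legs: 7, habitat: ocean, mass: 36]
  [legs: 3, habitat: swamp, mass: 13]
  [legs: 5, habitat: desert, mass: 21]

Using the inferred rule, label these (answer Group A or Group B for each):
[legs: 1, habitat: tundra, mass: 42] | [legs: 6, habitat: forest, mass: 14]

Group B, Group B

One predicate separates the groups cleanly: habitat is ocean AND mass ≤ 33.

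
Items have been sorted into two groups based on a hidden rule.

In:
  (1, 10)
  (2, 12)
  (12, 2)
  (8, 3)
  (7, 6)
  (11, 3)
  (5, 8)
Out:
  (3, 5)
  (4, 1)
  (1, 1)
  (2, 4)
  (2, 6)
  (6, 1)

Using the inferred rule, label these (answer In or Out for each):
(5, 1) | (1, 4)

Out, Out

Every 'In' example satisfies: sum ≥ 11. None of the 'Out' examples do.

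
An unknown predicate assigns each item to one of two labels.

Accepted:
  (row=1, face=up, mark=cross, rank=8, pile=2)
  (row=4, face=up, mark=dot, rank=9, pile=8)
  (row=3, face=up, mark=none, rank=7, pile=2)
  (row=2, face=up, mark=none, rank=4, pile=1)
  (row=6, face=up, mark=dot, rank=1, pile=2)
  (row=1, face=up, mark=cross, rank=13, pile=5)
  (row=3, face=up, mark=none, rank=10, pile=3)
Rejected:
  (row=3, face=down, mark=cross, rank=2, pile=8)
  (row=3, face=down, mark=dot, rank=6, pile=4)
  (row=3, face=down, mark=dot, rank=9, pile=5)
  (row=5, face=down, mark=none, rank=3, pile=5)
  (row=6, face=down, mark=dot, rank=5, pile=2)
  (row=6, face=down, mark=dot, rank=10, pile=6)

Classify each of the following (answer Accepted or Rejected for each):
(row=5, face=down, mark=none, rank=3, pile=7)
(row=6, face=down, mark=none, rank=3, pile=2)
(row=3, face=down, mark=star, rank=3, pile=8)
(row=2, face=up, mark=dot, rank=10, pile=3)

Rejected, Rejected, Rejected, Accepted

The classifier is using: face is up.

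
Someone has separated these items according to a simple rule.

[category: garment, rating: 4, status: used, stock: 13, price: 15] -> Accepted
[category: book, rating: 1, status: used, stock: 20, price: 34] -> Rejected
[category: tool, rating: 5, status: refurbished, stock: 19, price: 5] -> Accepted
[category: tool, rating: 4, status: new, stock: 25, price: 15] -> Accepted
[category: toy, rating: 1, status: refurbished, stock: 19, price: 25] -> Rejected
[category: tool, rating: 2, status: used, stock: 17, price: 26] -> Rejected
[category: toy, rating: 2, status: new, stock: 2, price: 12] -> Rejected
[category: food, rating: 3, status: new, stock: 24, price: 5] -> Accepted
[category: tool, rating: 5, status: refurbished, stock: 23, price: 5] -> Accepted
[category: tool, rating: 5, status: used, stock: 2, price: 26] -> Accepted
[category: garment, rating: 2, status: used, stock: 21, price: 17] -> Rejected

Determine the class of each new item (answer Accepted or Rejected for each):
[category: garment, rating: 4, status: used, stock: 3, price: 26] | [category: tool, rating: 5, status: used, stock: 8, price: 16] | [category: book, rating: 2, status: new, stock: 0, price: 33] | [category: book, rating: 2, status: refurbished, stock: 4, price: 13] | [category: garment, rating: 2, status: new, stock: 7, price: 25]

Accepted, Accepted, Rejected, Rejected, Rejected

The simplest hypothesis consistent with all the labels is: rating ≥ 3.
[category: garment, rating: 4, status: used, stock: 3, price: 26] → rating = 4 → Accepted.
[category: tool, rating: 5, status: used, stock: 8, price: 16] → rating = 5 → Accepted.
[category: book, rating: 2, status: new, stock: 0, price: 33] → rating = 2 → Rejected.
[category: book, rating: 2, status: refurbished, stock: 4, price: 13] → rating = 2 → Rejected.
[category: garment, rating: 2, status: new, stock: 7, price: 25] → rating = 2 → Rejected.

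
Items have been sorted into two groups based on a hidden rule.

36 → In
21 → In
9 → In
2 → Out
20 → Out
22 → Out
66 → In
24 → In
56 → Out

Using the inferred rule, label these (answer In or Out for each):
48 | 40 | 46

The distinguishing property — multiple of 3 — holds for all the 'In' cases and none of the 'Out' cases.
48 → 48 = 3·16 → In.
40 → 40 = 3·13 + 1 → Out.
46 → 46 = 3·15 + 1 → Out.

In, Out, Out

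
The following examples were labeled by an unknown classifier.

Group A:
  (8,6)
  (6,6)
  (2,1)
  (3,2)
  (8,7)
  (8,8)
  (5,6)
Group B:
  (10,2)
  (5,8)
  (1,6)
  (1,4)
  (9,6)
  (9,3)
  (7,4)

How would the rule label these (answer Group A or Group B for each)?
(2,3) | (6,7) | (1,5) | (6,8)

Group A, Group A, Group B, Group A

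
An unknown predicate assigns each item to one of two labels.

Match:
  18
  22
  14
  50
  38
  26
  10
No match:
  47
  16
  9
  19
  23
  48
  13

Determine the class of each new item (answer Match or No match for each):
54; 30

Match, Match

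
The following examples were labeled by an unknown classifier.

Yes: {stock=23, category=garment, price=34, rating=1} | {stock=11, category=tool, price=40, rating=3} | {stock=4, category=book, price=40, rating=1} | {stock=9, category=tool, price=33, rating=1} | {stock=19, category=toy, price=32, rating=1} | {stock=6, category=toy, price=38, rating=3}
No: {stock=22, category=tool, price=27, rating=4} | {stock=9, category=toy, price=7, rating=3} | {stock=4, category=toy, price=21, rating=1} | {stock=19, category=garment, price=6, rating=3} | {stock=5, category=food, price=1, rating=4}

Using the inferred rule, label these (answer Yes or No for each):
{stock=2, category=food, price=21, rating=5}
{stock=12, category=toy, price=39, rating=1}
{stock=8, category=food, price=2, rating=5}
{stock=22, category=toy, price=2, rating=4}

No, Yes, No, No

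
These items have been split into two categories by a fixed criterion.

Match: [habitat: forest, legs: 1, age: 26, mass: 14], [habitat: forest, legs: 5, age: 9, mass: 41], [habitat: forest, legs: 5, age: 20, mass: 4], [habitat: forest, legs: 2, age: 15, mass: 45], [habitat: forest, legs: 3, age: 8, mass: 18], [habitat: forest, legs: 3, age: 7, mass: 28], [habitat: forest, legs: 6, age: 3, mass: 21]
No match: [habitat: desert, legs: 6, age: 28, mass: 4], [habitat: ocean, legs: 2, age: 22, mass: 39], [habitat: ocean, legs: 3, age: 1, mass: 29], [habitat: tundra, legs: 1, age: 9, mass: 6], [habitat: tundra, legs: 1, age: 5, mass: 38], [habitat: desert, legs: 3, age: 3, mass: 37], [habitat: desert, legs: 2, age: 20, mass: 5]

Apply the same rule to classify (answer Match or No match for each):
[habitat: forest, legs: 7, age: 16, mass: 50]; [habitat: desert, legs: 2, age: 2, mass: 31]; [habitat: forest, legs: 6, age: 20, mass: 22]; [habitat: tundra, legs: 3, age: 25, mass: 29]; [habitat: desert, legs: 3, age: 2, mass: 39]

Match, No match, Match, No match, No match

The pattern is that an item is 'Match' exactly when: habitat is forest.
[habitat: forest, legs: 7, age: 16, mass: 50] — habitat is forest, hence Match. [habitat: desert, legs: 2, age: 2, mass: 31] — habitat is desert, hence No match. [habitat: forest, legs: 6, age: 20, mass: 22] — habitat is forest, hence Match. [habitat: tundra, legs: 3, age: 25, mass: 29] — habitat is tundra, hence No match. [habitat: desert, legs: 3, age: 2, mass: 39] — habitat is desert, hence No match.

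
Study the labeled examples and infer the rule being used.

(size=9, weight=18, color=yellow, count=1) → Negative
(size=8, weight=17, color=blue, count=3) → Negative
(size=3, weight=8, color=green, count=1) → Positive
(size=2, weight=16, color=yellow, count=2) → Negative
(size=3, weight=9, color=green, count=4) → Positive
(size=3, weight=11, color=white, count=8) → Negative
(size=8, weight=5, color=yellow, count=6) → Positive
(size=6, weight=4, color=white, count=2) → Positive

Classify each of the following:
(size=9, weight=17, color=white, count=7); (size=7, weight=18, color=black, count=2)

Negative, Negative

The classifier is using: weight ≤ 9.
(size=9, weight=17, color=white, count=7): weight = 17 — fails the rule, so Negative. (size=7, weight=18, color=black, count=2): weight = 18 — fails the rule, so Negative.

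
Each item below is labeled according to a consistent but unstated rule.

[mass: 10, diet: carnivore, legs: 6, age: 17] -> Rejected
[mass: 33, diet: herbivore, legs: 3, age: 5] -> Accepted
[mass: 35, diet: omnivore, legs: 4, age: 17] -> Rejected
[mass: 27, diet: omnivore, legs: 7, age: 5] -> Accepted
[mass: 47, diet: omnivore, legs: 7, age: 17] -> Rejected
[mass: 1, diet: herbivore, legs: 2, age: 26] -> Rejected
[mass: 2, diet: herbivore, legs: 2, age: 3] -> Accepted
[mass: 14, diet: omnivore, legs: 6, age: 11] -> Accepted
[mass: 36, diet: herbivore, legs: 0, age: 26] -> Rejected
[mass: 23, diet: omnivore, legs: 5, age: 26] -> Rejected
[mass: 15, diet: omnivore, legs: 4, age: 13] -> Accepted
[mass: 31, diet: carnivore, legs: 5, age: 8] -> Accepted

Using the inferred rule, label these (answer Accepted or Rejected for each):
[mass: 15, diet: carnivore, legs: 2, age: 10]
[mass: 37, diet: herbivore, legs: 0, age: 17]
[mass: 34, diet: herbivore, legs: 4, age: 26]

'Accepted' ⟺ age ≤ 13.

Accepted, Rejected, Rejected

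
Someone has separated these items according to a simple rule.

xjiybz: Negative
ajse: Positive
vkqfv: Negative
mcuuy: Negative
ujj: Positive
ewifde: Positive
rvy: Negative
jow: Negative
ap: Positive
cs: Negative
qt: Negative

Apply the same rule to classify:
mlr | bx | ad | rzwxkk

The pattern is that an item is 'Positive' exactly when: starts with a vowel.
Negative: mlr, since starts with 'm'. Negative: bx, since starts with 'b'. Positive: ad, since starts with 'a'. Negative: rzwxkk, since starts with 'r'.

Negative, Negative, Positive, Negative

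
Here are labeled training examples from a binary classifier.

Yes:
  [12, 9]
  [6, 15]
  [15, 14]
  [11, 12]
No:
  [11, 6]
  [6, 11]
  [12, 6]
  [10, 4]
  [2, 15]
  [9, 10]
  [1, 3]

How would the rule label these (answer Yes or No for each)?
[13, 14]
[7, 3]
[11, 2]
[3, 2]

Yes, No, No, No

Rule: sum ≥ 21. This holds for each 'Yes' example and fails for each 'No' one.
Yes: [13, 14], since 13+14 = 27.
No: [7, 3], since 7+3 = 10.
No: [11, 2], since 11+2 = 13.
No: [3, 2], since 3+2 = 5.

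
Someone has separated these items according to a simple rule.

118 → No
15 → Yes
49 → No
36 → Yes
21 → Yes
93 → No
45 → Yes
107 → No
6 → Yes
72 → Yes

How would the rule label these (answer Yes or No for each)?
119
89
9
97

'Yes' ⟺ multiple of 3 AND at most 72.

No, No, Yes, No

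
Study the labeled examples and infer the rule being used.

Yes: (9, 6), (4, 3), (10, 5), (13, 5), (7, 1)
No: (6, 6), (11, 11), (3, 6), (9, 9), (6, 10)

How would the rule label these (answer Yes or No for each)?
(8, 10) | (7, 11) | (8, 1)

'Yes' ⟺ first > second.
(8, 10): No (8 < 10). (7, 11): No (7 < 11). (8, 1): Yes (8 > 1).

No, No, Yes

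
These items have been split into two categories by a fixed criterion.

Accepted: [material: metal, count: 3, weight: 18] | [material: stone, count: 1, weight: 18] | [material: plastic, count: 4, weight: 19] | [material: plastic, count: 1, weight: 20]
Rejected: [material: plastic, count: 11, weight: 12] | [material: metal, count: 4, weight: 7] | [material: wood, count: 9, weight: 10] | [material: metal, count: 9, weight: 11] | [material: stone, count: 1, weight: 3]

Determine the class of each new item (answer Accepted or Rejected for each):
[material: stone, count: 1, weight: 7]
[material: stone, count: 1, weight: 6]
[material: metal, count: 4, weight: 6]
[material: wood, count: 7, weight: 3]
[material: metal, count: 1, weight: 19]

Rejected, Rejected, Rejected, Rejected, Accepted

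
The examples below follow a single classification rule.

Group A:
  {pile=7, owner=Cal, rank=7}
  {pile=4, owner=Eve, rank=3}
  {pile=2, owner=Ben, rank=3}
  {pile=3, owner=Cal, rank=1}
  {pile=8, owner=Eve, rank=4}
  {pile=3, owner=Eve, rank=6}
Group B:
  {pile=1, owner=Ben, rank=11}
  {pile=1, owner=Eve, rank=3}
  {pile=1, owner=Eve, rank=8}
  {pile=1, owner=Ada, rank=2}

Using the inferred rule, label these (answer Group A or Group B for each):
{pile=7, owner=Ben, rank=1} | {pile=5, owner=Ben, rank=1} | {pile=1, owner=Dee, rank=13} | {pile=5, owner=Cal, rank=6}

The pattern is that an item is 'Group A' exactly when: pile ≥ 2.
{pile=7, owner=Ben, rank=1} → pile = 7 → Group A. {pile=5, owner=Ben, rank=1} → pile = 5 → Group A. {pile=1, owner=Dee, rank=13} → pile = 1 → Group B. {pile=5, owner=Cal, rank=6} → pile = 5 → Group A.

Group A, Group A, Group B, Group A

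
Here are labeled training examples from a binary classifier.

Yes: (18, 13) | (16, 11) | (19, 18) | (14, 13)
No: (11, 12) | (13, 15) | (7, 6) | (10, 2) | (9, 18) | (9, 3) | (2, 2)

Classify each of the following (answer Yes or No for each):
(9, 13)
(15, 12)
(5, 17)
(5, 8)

The classifier is using: first ≥ 14.
(9, 13) → first 9 → No. (15, 12) → first 15 → Yes. (5, 17) → first 5 → No. (5, 8) → first 5 → No.

No, Yes, No, No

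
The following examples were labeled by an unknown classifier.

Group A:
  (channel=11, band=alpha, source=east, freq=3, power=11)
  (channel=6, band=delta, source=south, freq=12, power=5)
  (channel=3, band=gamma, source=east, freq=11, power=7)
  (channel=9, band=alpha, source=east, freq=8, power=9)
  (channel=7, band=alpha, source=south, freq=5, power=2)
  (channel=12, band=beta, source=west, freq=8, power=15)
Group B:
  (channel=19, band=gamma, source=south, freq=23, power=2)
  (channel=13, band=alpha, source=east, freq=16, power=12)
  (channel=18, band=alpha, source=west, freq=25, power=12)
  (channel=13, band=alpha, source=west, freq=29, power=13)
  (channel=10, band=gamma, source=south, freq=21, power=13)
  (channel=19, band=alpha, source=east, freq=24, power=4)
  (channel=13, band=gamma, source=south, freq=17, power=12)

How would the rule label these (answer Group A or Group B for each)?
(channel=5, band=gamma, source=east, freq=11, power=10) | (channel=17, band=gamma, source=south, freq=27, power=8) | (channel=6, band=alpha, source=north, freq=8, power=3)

Group A, Group B, Group A

Rule: freq ≤ 12. This holds for each 'Group A' example and fails for each 'Group B' one.
(channel=5, band=gamma, source=east, freq=11, power=10): freq = 11, has this property → Group A.
(channel=17, band=gamma, source=south, freq=27, power=8): freq = 27, doesn't qualify → Group B.
(channel=6, band=alpha, source=north, freq=8, power=3): freq = 8, has this property → Group A.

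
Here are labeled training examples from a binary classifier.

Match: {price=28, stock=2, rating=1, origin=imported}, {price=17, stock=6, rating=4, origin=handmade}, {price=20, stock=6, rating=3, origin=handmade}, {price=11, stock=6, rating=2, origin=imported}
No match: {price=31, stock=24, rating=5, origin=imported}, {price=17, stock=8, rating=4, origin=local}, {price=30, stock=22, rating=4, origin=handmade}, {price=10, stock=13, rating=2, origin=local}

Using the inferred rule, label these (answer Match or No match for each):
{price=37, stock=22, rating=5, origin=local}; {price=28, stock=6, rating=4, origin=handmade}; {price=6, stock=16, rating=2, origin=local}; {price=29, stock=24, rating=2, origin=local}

A rule that fits every label: stock ≤ 6 — true of each 'Match' example, false of each 'No match' one.
{price=37, stock=22, rating=5, origin=local}: stock = 22 — does not fit, so No match.
{price=28, stock=6, rating=4, origin=handmade}: stock = 6 — passes, so Match.
{price=6, stock=16, rating=2, origin=local}: stock = 16 — does not fit, so No match.
{price=29, stock=24, rating=2, origin=local}: stock = 24 — does not fit, so No match.

No match, Match, No match, No match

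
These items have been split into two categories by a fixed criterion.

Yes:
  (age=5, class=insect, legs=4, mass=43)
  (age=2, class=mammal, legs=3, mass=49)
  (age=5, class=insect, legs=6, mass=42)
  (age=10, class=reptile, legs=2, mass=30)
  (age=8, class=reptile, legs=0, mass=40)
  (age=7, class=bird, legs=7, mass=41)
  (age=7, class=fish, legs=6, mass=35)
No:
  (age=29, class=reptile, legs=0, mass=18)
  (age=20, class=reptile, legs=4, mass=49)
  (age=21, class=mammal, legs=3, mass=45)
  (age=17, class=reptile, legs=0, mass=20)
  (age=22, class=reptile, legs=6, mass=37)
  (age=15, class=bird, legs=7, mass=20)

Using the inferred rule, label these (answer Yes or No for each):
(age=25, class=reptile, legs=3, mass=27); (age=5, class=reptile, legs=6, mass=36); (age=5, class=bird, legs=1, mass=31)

No, Yes, Yes

Rule: age ≤ 10. This holds for each 'Yes' example and fails for each 'No' one.
No: (age=25, class=reptile, legs=3, mass=27), since age = 25.
Yes: (age=5, class=reptile, legs=6, mass=36), since age = 5.
Yes: (age=5, class=bird, legs=1, mass=31), since age = 5.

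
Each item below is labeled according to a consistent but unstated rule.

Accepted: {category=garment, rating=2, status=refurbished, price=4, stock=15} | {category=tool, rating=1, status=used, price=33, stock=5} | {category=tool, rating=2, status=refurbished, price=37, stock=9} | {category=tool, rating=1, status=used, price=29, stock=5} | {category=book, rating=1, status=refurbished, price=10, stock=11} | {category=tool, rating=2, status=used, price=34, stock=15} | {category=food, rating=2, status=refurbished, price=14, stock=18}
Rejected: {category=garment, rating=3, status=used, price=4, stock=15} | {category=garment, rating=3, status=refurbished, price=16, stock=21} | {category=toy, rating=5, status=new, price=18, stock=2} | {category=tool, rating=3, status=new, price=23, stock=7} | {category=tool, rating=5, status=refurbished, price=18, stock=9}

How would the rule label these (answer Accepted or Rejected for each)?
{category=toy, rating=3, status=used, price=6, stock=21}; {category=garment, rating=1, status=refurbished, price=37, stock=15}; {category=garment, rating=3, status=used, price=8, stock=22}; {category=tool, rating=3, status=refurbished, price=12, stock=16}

The simplest hypothesis consistent with all the labels is: rating ≤ 2.
Rejected: {category=toy, rating=3, status=used, price=6, stock=21}, since rating = 3.
Accepted: {category=garment, rating=1, status=refurbished, price=37, stock=15}, since rating = 1.
Rejected: {category=garment, rating=3, status=used, price=8, stock=22}, since rating = 3.
Rejected: {category=tool, rating=3, status=refurbished, price=12, stock=16}, since rating = 3.

Rejected, Accepted, Rejected, Rejected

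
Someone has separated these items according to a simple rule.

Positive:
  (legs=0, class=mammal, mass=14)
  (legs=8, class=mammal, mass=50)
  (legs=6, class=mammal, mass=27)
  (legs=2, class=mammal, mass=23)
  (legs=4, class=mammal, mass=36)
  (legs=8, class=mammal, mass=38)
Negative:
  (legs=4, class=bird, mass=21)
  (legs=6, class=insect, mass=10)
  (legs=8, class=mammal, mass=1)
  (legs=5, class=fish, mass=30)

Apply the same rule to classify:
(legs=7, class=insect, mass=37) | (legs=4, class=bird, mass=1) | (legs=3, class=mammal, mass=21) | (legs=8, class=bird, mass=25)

The common property of the 'Positive' items is: class is mammal AND mass ≥ 10. No 'Negative' item has it.
(legs=7, class=insect, mass=37): class is insect, mass = 37 — does not pass, so Negative.
(legs=4, class=bird, mass=1): class is bird, mass = 1 — does not pass, so Negative.
(legs=3, class=mammal, mass=21): class is mammal, mass = 21 — passes, so Positive.
(legs=8, class=bird, mass=25): class is bird, mass = 25 — does not pass, so Negative.

Negative, Negative, Positive, Negative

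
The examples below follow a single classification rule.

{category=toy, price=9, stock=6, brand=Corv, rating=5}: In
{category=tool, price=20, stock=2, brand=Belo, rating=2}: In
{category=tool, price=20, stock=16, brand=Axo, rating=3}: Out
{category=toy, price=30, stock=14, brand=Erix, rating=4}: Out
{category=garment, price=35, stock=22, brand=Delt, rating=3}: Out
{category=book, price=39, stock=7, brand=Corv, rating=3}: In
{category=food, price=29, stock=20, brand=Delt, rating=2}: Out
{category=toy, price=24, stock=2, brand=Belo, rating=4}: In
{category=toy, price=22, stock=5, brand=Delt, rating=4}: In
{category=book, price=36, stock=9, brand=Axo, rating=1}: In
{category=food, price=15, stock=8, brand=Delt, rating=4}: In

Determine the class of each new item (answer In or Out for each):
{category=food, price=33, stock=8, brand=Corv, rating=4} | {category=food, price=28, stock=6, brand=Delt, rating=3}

The pattern is that an item is 'In' exactly when: stock ≤ 9.
{category=food, price=33, stock=8, brand=Corv, rating=4}: In (stock = 8). {category=food, price=28, stock=6, brand=Delt, rating=3}: In (stock = 6).

In, In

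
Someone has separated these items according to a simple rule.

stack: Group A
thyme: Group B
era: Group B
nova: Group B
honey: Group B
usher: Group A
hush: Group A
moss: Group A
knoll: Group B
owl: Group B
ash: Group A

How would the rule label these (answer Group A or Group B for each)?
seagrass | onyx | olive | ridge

Group A, Group B, Group B, Group B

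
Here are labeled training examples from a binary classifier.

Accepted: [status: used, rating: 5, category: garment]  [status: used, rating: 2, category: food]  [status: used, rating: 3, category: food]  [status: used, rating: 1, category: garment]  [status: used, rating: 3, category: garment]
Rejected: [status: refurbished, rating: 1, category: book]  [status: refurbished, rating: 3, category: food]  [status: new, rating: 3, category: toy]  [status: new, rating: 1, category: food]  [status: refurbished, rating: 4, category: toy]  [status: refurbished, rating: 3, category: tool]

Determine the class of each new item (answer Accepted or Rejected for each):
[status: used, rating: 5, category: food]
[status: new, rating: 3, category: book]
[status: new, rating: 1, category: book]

Accepted, Rejected, Rejected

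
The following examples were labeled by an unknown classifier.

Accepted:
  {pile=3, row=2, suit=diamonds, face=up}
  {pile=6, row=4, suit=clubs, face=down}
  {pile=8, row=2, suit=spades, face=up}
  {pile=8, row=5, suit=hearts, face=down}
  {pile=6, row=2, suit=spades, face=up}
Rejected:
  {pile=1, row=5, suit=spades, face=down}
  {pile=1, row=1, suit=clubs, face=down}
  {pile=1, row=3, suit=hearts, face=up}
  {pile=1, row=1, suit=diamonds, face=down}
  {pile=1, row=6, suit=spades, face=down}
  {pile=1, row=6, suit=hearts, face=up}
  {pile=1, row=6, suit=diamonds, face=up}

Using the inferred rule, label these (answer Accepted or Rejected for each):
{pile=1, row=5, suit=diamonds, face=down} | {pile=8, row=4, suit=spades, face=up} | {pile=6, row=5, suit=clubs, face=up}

All 'Accepted' examples share one property — pile ≥ 3 — and every 'Rejected' example lacks it.
{pile=1, row=5, suit=diamonds, face=down} — pile = 1, hence Rejected.
{pile=8, row=4, suit=spades, face=up} — pile = 8, hence Accepted.
{pile=6, row=5, suit=clubs, face=up} — pile = 6, hence Accepted.

Rejected, Accepted, Accepted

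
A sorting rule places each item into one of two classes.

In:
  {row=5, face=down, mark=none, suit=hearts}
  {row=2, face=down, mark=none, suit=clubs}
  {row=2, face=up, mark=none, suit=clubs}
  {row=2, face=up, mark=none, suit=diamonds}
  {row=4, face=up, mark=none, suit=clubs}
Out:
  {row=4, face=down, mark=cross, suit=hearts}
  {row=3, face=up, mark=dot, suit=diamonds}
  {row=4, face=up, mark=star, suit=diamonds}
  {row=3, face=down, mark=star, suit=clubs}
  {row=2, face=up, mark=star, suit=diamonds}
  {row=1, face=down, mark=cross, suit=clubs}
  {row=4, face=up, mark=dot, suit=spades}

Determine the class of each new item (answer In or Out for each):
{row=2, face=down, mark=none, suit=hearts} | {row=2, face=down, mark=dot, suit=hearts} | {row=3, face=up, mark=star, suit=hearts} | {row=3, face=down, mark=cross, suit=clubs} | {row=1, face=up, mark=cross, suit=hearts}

In, Out, Out, Out, Out

One predicate separates the groups cleanly: mark is none.
{row=2, face=down, mark=none, suit=hearts} — mark is none, hence In. {row=2, face=down, mark=dot, suit=hearts} — mark is dot, hence Out. {row=3, face=up, mark=star, suit=hearts} — mark is star, hence Out. {row=3, face=down, mark=cross, suit=clubs} — mark is cross, hence Out. {row=1, face=up, mark=cross, suit=hearts} — mark is cross, hence Out.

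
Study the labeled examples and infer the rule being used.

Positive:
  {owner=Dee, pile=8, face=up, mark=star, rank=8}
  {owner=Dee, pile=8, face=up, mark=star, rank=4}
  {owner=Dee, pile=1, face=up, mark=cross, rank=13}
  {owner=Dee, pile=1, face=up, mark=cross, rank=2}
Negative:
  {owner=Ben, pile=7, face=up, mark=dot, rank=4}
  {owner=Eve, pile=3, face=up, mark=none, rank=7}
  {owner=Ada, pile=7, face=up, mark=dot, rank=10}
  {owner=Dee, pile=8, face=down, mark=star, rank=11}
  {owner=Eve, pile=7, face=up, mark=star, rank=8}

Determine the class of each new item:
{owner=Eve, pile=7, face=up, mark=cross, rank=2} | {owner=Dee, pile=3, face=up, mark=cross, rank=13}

Every 'Positive' example satisfies: face is up AND owner is Dee. None of the 'Negative' examples do.
{owner=Eve, pile=7, face=up, mark=cross, rank=2} — face is up, owner is Eve, hence Negative.
{owner=Dee, pile=3, face=up, mark=cross, rank=13} — face is up, owner is Dee, hence Positive.

Negative, Positive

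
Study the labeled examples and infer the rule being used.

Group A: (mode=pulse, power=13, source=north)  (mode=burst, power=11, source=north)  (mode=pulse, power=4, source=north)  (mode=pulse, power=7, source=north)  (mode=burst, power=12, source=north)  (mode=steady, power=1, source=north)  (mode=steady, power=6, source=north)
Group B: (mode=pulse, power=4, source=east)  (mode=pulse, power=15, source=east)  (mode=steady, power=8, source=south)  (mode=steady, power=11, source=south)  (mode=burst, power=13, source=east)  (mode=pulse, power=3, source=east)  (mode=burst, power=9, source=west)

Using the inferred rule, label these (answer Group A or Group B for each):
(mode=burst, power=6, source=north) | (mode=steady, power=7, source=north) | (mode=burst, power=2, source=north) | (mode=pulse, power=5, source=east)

The simplest hypothesis consistent with all the labels is: source is north.
(mode=burst, power=6, source=north): source is north — matches, so Group A.
(mode=steady, power=7, source=north): source is north — matches, so Group A.
(mode=burst, power=2, source=north): source is north — matches, so Group A.
(mode=pulse, power=5, source=east): source is east — lacks this property, so Group B.

Group A, Group A, Group A, Group B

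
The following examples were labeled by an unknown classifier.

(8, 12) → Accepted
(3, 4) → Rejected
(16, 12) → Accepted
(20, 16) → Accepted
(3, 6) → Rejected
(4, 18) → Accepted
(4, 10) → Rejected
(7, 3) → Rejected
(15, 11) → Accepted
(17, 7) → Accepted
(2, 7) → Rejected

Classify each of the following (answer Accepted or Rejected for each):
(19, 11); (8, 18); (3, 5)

Accepted, Accepted, Rejected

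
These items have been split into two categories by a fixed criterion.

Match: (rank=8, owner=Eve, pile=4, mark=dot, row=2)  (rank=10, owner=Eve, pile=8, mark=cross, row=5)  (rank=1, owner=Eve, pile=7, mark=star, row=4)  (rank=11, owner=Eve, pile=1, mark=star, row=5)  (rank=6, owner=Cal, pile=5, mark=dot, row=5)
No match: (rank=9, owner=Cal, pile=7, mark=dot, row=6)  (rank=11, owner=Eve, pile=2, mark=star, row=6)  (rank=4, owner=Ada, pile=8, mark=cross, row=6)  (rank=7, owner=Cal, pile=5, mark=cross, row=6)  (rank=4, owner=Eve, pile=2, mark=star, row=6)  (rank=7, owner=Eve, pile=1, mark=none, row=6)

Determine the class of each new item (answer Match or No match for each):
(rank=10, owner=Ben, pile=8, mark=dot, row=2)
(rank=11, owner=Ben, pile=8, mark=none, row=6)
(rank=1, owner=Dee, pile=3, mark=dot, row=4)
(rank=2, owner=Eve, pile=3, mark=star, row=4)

The simplest hypothesis consistent with all the labels is: row ≤ 5.
(rank=10, owner=Ben, pile=8, mark=dot, row=2): row = 2, meets the rule → Match. (rank=11, owner=Ben, pile=8, mark=none, row=6): row = 6, does not pass → No match. (rank=1, owner=Dee, pile=3, mark=dot, row=4): row = 4, meets the rule → Match. (rank=2, owner=Eve, pile=3, mark=star, row=4): row = 4, meets the rule → Match.

Match, No match, Match, Match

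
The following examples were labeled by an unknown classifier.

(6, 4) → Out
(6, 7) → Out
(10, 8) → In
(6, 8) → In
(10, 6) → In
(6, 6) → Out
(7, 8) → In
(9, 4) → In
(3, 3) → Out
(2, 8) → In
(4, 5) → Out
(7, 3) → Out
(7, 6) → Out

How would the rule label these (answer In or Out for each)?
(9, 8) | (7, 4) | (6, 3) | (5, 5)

In, Out, Out, Out

Every 'In' example satisfies: max ≥ 8. None of the 'Out' examples do.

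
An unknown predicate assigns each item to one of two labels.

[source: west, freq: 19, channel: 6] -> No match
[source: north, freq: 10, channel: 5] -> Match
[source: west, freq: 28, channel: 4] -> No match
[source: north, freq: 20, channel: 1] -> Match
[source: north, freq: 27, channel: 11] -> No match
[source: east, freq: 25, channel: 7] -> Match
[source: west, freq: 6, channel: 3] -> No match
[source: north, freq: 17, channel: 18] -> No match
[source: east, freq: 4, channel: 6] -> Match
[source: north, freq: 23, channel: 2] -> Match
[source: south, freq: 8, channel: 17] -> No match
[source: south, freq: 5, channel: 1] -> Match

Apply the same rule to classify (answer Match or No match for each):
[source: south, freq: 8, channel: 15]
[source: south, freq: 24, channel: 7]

No match, Match

The common property of the 'Match' items is: source is not west AND channel ≤ 7. No 'No match' item has it.
[source: south, freq: 8, channel: 15] — source is south, channel = 15, hence No match. [source: south, freq: 24, channel: 7] — source is south, channel = 7, hence Match.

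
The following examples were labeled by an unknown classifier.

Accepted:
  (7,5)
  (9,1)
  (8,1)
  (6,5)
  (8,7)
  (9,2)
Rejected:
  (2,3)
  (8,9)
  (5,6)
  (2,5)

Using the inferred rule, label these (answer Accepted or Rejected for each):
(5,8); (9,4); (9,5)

The common property of the 'Accepted' items is: first > second. No 'Rejected' item has it.
(5,8): 5 < 8, doesn't qualify → Rejected.
(9,4): 9 > 4, fits → Accepted.
(9,5): 9 > 5, fits → Accepted.

Rejected, Accepted, Accepted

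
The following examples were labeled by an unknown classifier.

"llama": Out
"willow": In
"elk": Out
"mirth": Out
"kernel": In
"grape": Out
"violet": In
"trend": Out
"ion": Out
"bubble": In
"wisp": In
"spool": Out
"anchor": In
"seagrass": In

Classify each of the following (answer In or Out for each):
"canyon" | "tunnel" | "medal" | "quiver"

In, In, Out, In

A rule that fits every label: even length — true of each 'In' example, false of each 'Out' one.
"canyon" → length 6 → In. "tunnel" → length 6 → In. "medal" → length 5 → Out. "quiver" → length 6 → In.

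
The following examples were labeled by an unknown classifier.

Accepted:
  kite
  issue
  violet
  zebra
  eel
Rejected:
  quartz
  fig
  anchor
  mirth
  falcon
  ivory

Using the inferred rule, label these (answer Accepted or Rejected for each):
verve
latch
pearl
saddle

Accepted, Rejected, Accepted, Accepted

The simplest hypothesis consistent with all the labels is: contains 'e'.
verve — has 'e', hence Accepted. latch — no 'e', hence Rejected. pearl — has 'e', hence Accepted. saddle — has 'e', hence Accepted.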